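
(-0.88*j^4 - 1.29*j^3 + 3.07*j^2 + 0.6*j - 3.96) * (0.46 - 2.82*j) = 2.4816*j^5 + 3.233*j^4 - 9.2508*j^3 - 0.2798*j^2 + 11.4432*j - 1.8216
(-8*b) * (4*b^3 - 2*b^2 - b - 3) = -32*b^4 + 16*b^3 + 8*b^2 + 24*b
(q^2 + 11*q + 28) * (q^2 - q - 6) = q^4 + 10*q^3 + 11*q^2 - 94*q - 168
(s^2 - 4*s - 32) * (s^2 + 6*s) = s^4 + 2*s^3 - 56*s^2 - 192*s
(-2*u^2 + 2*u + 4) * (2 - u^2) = 2*u^4 - 2*u^3 - 8*u^2 + 4*u + 8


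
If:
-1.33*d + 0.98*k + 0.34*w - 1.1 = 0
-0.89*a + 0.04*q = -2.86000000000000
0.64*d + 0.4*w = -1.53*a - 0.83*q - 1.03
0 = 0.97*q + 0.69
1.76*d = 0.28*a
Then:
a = 3.18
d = 0.51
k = 6.69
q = -0.71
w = -14.08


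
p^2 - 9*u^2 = (p - 3*u)*(p + 3*u)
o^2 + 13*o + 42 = (o + 6)*(o + 7)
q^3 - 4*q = q*(q - 2)*(q + 2)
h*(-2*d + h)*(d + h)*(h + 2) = -2*d^2*h^2 - 4*d^2*h - d*h^3 - 2*d*h^2 + h^4 + 2*h^3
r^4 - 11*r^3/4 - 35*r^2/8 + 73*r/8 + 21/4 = (r - 3)*(r - 2)*(r + 1/2)*(r + 7/4)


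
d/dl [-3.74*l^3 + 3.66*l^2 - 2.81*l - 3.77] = -11.22*l^2 + 7.32*l - 2.81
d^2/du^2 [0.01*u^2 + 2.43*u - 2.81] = 0.0200000000000000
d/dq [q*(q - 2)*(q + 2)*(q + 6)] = 4*q^3 + 18*q^2 - 8*q - 24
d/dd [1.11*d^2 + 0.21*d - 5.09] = 2.22*d + 0.21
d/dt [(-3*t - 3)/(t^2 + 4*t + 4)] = 3*t/(t^3 + 6*t^2 + 12*t + 8)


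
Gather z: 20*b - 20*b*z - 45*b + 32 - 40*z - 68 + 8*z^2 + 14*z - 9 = -25*b + 8*z^2 + z*(-20*b - 26) - 45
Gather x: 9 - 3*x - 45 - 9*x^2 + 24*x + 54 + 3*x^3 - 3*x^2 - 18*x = 3*x^3 - 12*x^2 + 3*x + 18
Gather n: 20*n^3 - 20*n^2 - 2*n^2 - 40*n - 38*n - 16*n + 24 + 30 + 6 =20*n^3 - 22*n^2 - 94*n + 60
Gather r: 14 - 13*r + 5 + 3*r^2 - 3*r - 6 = 3*r^2 - 16*r + 13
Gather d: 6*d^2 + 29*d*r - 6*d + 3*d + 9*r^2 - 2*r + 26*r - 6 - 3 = 6*d^2 + d*(29*r - 3) + 9*r^2 + 24*r - 9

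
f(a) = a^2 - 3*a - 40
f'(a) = 2*a - 3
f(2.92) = -40.23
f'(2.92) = 2.84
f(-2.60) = -25.44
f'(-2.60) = -8.20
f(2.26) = -41.67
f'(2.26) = 1.52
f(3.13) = -39.59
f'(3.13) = 3.26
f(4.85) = -31.03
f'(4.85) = 6.70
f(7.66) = -4.30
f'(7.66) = 12.32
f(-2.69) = -24.69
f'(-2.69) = -8.38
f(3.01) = -39.97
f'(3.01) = 3.02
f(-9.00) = 68.00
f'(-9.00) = -21.00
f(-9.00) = 68.00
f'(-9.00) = -21.00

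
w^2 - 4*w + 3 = (w - 3)*(w - 1)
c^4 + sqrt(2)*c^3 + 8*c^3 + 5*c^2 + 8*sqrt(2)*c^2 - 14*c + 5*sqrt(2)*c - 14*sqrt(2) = (c - 1)*(c + 2)*(c + 7)*(c + sqrt(2))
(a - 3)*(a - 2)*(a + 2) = a^3 - 3*a^2 - 4*a + 12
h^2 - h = h*(h - 1)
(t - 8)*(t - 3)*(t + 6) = t^3 - 5*t^2 - 42*t + 144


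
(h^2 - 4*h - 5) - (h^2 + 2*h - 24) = 19 - 6*h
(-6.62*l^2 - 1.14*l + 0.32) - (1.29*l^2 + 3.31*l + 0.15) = -7.91*l^2 - 4.45*l + 0.17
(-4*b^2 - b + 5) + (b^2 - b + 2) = -3*b^2 - 2*b + 7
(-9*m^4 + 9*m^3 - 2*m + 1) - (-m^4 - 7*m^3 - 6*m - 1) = -8*m^4 + 16*m^3 + 4*m + 2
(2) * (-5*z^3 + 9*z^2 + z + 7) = -10*z^3 + 18*z^2 + 2*z + 14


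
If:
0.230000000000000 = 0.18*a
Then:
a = 1.28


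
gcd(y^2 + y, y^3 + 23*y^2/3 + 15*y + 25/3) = y + 1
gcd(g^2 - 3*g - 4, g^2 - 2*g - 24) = 1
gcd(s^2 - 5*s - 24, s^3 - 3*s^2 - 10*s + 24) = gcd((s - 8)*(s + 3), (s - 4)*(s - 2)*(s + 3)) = s + 3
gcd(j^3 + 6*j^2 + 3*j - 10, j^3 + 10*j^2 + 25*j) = j + 5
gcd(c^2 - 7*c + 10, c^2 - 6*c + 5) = c - 5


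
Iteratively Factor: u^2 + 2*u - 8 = (u - 2)*(u + 4)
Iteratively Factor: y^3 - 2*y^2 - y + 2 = (y - 2)*(y^2 - 1) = (y - 2)*(y + 1)*(y - 1)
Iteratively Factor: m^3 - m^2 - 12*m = (m + 3)*(m^2 - 4*m) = m*(m + 3)*(m - 4)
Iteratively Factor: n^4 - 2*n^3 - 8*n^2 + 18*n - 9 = (n - 3)*(n^3 + n^2 - 5*n + 3) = (n - 3)*(n - 1)*(n^2 + 2*n - 3) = (n - 3)*(n - 1)^2*(n + 3)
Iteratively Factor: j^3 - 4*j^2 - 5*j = (j + 1)*(j^2 - 5*j) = j*(j + 1)*(j - 5)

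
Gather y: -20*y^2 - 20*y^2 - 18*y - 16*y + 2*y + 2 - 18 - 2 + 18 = -40*y^2 - 32*y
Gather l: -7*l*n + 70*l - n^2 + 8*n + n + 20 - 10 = l*(70 - 7*n) - n^2 + 9*n + 10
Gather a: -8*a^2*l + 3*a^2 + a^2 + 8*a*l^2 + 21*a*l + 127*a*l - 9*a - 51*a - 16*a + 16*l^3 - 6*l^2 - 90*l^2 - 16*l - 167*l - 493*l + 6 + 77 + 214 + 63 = a^2*(4 - 8*l) + a*(8*l^2 + 148*l - 76) + 16*l^3 - 96*l^2 - 676*l + 360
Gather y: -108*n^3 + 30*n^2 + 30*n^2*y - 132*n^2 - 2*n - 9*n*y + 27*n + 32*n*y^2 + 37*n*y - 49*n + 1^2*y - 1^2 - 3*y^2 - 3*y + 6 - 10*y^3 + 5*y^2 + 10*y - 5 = -108*n^3 - 102*n^2 - 24*n - 10*y^3 + y^2*(32*n + 2) + y*(30*n^2 + 28*n + 8)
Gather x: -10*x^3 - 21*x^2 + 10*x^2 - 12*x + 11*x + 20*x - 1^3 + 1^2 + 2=-10*x^3 - 11*x^2 + 19*x + 2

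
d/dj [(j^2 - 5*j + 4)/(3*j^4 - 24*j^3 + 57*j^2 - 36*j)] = (3 - 2*j)/(3*j^2*(j^2 - 6*j + 9))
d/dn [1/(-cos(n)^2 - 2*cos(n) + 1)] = -2*(cos(n) + 1)*sin(n)/(sin(n)^2 - 2*cos(n))^2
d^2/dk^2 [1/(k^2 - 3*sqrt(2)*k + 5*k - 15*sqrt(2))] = 2*(-k^2 - 5*k + 3*sqrt(2)*k + (2*k - 3*sqrt(2) + 5)^2 + 15*sqrt(2))/(k^2 - 3*sqrt(2)*k + 5*k - 15*sqrt(2))^3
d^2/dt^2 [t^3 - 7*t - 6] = 6*t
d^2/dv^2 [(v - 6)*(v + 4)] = 2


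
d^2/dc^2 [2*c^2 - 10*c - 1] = 4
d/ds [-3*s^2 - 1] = -6*s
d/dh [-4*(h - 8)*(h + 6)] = 8 - 8*h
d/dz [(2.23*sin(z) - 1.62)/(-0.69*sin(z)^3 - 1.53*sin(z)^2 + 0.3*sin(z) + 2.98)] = (3.0774*sin(z)^3 + 0.0585*sin(z)^2 - 4.9572*sin(z) + 7.1314)*cos(z)/(0.4761*sin(z)^6 + 2.1114*sin(z)^5 + 1.9269*sin(z)^4 - 5.0304*sin(z)^3 - 9.0288*sin(z)^2 + 1.788*sin(z) + 8.8804)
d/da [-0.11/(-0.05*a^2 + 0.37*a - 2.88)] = (0.0407 - 0.011*a)/(0.05*a^2 - 0.37*a + 2.88)^2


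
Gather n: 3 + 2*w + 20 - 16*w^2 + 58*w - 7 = -16*w^2 + 60*w + 16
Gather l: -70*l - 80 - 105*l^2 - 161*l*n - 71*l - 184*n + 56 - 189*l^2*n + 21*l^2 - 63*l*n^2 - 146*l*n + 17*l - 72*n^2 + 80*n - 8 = l^2*(-189*n - 84) + l*(-63*n^2 - 307*n - 124) - 72*n^2 - 104*n - 32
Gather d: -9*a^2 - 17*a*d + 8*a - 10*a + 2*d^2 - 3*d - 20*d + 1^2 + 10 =-9*a^2 - 2*a + 2*d^2 + d*(-17*a - 23) + 11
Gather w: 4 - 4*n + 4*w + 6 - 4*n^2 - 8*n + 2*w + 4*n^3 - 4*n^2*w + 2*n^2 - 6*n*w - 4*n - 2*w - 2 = 4*n^3 - 2*n^2 - 16*n + w*(-4*n^2 - 6*n + 4) + 8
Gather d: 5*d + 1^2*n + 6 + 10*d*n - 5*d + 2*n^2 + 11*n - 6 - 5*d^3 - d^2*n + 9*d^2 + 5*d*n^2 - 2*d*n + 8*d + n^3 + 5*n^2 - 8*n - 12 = -5*d^3 + d^2*(9 - n) + d*(5*n^2 + 8*n + 8) + n^3 + 7*n^2 + 4*n - 12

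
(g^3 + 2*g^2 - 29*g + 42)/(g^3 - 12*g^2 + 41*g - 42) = (g + 7)/(g - 7)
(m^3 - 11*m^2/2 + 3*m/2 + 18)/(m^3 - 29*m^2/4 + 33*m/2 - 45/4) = 2*(2*m^2 - 5*m - 12)/(4*m^2 - 17*m + 15)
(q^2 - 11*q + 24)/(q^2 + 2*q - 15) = (q - 8)/(q + 5)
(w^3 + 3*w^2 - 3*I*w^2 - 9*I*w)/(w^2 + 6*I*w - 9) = w*(w^2 + 3*w*(1 - I) - 9*I)/(w^2 + 6*I*w - 9)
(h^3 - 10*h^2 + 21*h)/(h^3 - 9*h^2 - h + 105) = h*(h - 3)/(h^2 - 2*h - 15)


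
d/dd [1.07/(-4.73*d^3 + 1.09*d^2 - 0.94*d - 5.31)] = (15.1833*d^2 - 2.3326*d + 1.0058)/(4.73*d^3 - 1.09*d^2 + 0.94*d + 5.31)^2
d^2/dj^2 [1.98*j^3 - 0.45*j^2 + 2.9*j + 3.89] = 11.88*j - 0.9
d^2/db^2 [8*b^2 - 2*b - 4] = 16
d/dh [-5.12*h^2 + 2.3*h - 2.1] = 2.3 - 10.24*h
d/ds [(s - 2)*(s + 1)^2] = 3*s^2 - 3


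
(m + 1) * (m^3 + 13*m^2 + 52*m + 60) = m^4 + 14*m^3 + 65*m^2 + 112*m + 60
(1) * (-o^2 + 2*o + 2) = -o^2 + 2*o + 2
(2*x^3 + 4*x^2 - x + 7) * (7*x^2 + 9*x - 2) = 14*x^5 + 46*x^4 + 25*x^3 + 32*x^2 + 65*x - 14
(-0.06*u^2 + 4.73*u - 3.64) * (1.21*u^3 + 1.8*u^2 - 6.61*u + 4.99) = -0.0726*u^5 + 5.6153*u^4 + 4.5062*u^3 - 38.1167*u^2 + 47.6631*u - 18.1636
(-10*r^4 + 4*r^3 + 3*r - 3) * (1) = -10*r^4 + 4*r^3 + 3*r - 3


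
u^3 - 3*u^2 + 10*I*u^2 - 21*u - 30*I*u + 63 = (u - 3)*(u + 3*I)*(u + 7*I)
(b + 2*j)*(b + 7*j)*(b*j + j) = b^3*j + 9*b^2*j^2 + b^2*j + 14*b*j^3 + 9*b*j^2 + 14*j^3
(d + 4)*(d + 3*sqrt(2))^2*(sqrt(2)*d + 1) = sqrt(2)*d^4 + 4*sqrt(2)*d^3 + 13*d^3 + 24*sqrt(2)*d^2 + 52*d^2 + 18*d + 96*sqrt(2)*d + 72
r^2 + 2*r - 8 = (r - 2)*(r + 4)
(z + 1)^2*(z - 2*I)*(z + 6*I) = z^4 + 2*z^3 + 4*I*z^3 + 13*z^2 + 8*I*z^2 + 24*z + 4*I*z + 12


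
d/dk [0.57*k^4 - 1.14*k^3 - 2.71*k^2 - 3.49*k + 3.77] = 2.28*k^3 - 3.42*k^2 - 5.42*k - 3.49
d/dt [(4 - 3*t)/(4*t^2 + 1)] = (12*t^2 - 32*t - 3)/(16*t^4 + 8*t^2 + 1)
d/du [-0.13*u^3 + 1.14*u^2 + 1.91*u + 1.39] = -0.39*u^2 + 2.28*u + 1.91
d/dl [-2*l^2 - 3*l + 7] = -4*l - 3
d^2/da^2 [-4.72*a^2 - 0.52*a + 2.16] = -9.44000000000000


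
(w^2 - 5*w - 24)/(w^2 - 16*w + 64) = (w + 3)/(w - 8)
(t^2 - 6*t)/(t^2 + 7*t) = (t - 6)/(t + 7)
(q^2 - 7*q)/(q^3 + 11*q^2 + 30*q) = (q - 7)/(q^2 + 11*q + 30)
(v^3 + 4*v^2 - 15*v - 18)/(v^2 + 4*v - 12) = (v^2 - 2*v - 3)/(v - 2)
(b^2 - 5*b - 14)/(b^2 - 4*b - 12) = (b - 7)/(b - 6)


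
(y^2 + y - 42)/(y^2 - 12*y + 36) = (y + 7)/(y - 6)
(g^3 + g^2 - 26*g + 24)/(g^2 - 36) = (g^2 - 5*g + 4)/(g - 6)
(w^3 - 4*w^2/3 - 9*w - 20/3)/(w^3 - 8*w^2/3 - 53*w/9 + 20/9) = 3*(w + 1)/(3*w - 1)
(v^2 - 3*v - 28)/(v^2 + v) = (v^2 - 3*v - 28)/(v*(v + 1))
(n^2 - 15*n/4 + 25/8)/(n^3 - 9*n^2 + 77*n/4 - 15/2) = (4*n - 5)/(2*(2*n^2 - 13*n + 6))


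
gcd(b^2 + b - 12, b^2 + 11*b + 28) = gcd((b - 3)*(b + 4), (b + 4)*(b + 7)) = b + 4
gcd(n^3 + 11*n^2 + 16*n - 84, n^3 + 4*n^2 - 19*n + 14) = n^2 + 5*n - 14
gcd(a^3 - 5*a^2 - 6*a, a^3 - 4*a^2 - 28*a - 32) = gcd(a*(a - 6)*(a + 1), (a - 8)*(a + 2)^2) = 1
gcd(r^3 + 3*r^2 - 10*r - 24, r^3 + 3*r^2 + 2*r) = r + 2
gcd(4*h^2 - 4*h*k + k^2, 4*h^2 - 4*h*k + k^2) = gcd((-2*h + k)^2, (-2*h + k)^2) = 4*h^2 - 4*h*k + k^2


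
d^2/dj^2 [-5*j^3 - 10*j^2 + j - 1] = -30*j - 20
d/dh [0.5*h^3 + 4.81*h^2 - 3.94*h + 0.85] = 1.5*h^2 + 9.62*h - 3.94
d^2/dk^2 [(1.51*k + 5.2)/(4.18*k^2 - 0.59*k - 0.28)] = ((-37.8708*k - 41.6902)*(-4.18*k^2 + 0.59*k + 0.28) - (1.51*k + 5.2)*(8.36*k - 0.59)*(16.72*k - 1.18))/(-4.18*k^2 + 0.59*k + 0.28)^3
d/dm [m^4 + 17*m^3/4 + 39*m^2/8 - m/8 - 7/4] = 4*m^3 + 51*m^2/4 + 39*m/4 - 1/8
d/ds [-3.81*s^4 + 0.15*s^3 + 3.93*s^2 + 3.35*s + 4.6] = -15.24*s^3 + 0.45*s^2 + 7.86*s + 3.35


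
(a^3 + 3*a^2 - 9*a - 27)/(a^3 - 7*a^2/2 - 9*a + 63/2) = 2*(a + 3)/(2*a - 7)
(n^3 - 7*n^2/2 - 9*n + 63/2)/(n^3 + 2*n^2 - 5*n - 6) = (n^2 - 13*n/2 + 21/2)/(n^2 - n - 2)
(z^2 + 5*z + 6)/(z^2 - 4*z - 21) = (z + 2)/(z - 7)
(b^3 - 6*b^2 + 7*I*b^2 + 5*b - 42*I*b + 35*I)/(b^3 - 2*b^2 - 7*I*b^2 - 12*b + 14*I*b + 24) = (b^3 + b^2*(-6 + 7*I) + b*(5 - 42*I) + 35*I)/(b^3 + b^2*(-2 - 7*I) + b*(-12 + 14*I) + 24)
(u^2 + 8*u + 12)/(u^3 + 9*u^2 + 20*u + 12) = 1/(u + 1)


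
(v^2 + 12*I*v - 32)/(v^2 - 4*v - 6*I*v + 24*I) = (v^2 + 12*I*v - 32)/(v^2 - 4*v - 6*I*v + 24*I)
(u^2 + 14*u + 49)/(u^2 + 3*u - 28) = (u + 7)/(u - 4)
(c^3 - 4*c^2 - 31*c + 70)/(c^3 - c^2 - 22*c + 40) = (c - 7)/(c - 4)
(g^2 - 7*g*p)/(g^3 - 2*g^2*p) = (g - 7*p)/(g*(g - 2*p))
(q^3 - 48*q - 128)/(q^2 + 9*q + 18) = (q^3 - 48*q - 128)/(q^2 + 9*q + 18)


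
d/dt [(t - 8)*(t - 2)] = 2*t - 10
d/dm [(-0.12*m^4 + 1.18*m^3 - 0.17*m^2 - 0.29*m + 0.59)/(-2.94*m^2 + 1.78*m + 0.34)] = (0.7056*m^5 - 4.11*m^4 + 4.0376*m^3 + 0.0484*m^2 + 3.3536*m - 1.1488)/(8.6436*m^4 - 10.4664*m^3 + 1.1692*m^2 + 1.2104*m + 0.1156)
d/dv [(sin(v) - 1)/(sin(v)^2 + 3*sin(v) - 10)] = (2*sin(v) + cos(v)^2 - 8)*cos(v)/(sin(v)^2 + 3*sin(v) - 10)^2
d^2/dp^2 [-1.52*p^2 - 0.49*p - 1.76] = -3.04000000000000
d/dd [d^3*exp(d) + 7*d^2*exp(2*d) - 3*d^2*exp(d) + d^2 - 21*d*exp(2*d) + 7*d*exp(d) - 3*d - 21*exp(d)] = d^3*exp(d) + 14*d^2*exp(2*d) - 28*d*exp(2*d) + d*exp(d) + 2*d - 21*exp(2*d) - 14*exp(d) - 3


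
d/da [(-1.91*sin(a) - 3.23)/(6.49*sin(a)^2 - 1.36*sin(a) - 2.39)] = (12.3959*sin(a)^2 + 41.9254*sin(a) + 0.172099999999999)*cos(a)/(42.1201*sin(a)^4 - 17.6528*sin(a)^3 - 29.1726*sin(a)^2 + 6.5008*sin(a) + 5.7121)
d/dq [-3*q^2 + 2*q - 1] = 2 - 6*q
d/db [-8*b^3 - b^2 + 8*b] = -24*b^2 - 2*b + 8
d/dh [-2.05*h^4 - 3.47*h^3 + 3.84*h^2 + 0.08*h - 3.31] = -8.2*h^3 - 10.41*h^2 + 7.68*h + 0.08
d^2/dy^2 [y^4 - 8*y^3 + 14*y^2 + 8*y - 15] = 12*y^2 - 48*y + 28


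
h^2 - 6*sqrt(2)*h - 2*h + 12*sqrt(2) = (h - 2)*(h - 6*sqrt(2))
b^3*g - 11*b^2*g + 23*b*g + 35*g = (b - 7)*(b - 5)*(b*g + g)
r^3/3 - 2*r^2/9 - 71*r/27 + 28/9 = (r/3 + 1)*(r - 7/3)*(r - 4/3)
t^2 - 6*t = t*(t - 6)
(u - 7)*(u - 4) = u^2 - 11*u + 28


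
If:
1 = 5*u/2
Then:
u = 2/5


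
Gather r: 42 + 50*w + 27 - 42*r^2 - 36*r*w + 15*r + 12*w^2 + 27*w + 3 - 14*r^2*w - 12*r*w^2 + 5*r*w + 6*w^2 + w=r^2*(-14*w - 42) + r*(-12*w^2 - 31*w + 15) + 18*w^2 + 78*w + 72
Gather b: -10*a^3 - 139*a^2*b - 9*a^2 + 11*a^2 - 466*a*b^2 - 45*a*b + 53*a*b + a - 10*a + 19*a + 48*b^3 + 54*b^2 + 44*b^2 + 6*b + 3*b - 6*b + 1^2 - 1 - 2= -10*a^3 + 2*a^2 + 10*a + 48*b^3 + b^2*(98 - 466*a) + b*(-139*a^2 + 8*a + 3) - 2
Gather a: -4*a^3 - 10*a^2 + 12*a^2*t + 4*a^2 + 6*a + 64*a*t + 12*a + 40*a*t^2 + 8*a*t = -4*a^3 + a^2*(12*t - 6) + a*(40*t^2 + 72*t + 18)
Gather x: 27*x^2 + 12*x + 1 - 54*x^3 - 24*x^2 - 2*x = -54*x^3 + 3*x^2 + 10*x + 1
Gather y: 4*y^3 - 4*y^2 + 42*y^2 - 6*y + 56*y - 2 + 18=4*y^3 + 38*y^2 + 50*y + 16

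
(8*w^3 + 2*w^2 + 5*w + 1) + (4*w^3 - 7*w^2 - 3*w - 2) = 12*w^3 - 5*w^2 + 2*w - 1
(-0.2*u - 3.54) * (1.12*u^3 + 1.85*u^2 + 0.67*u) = -0.224*u^4 - 4.3348*u^3 - 6.683*u^2 - 2.3718*u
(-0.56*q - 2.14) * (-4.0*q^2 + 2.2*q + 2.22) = 2.24*q^3 + 7.328*q^2 - 5.9512*q - 4.7508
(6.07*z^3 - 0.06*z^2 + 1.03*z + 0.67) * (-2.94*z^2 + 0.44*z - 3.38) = -17.8458*z^5 + 2.8472*z^4 - 23.5712*z^3 - 1.3138*z^2 - 3.1866*z - 2.2646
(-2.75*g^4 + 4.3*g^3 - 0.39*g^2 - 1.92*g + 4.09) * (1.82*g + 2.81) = -5.005*g^5 + 0.0984999999999996*g^4 + 11.3732*g^3 - 4.5903*g^2 + 2.0486*g + 11.4929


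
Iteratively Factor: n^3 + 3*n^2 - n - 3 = (n - 1)*(n^2 + 4*n + 3) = (n - 1)*(n + 3)*(n + 1)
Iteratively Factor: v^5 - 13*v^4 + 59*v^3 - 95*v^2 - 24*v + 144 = (v - 3)*(v^4 - 10*v^3 + 29*v^2 - 8*v - 48) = (v - 3)*(v + 1)*(v^3 - 11*v^2 + 40*v - 48) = (v - 4)*(v - 3)*(v + 1)*(v^2 - 7*v + 12) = (v - 4)*(v - 3)^2*(v + 1)*(v - 4)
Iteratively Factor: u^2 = (u)*(u)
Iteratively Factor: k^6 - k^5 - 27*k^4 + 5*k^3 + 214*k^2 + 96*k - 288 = (k + 3)*(k^5 - 4*k^4 - 15*k^3 + 50*k^2 + 64*k - 96) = (k + 3)^2*(k^4 - 7*k^3 + 6*k^2 + 32*k - 32) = (k - 4)*(k + 3)^2*(k^3 - 3*k^2 - 6*k + 8) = (k - 4)^2*(k + 3)^2*(k^2 + k - 2) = (k - 4)^2*(k + 2)*(k + 3)^2*(k - 1)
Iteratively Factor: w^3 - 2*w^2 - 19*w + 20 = (w - 5)*(w^2 + 3*w - 4) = (w - 5)*(w - 1)*(w + 4)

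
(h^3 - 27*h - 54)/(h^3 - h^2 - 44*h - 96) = (h^2 - 3*h - 18)/(h^2 - 4*h - 32)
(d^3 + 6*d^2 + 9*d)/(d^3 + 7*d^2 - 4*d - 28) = d*(d^2 + 6*d + 9)/(d^3 + 7*d^2 - 4*d - 28)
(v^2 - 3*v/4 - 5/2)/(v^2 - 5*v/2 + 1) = (4*v + 5)/(2*(2*v - 1))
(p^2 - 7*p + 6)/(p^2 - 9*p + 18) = (p - 1)/(p - 3)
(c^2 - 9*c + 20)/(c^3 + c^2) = (c^2 - 9*c + 20)/(c^2*(c + 1))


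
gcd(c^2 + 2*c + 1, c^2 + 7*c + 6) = c + 1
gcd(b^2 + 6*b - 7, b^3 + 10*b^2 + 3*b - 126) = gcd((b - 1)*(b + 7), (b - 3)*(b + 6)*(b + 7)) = b + 7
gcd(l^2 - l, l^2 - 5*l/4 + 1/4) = l - 1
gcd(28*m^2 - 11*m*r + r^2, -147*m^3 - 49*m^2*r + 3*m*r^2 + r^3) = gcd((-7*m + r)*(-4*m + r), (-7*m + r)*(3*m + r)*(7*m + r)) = -7*m + r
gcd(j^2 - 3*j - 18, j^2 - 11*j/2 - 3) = j - 6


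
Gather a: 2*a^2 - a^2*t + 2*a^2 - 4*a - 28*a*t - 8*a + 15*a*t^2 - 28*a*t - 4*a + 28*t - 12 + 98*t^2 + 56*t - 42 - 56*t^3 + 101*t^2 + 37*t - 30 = a^2*(4 - t) + a*(15*t^2 - 56*t - 16) - 56*t^3 + 199*t^2 + 121*t - 84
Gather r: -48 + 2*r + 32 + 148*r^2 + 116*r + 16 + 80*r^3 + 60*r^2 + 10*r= 80*r^3 + 208*r^2 + 128*r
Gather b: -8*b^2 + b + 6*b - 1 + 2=-8*b^2 + 7*b + 1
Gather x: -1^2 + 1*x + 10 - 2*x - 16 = -x - 7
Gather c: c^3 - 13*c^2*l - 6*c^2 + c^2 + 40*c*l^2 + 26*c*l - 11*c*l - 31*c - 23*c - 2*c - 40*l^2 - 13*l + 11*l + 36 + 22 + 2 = c^3 + c^2*(-13*l - 5) + c*(40*l^2 + 15*l - 56) - 40*l^2 - 2*l + 60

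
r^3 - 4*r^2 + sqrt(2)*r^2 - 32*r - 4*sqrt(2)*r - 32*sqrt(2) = (r - 8)*(r + 4)*(r + sqrt(2))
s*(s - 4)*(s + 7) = s^3 + 3*s^2 - 28*s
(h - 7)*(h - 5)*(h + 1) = h^3 - 11*h^2 + 23*h + 35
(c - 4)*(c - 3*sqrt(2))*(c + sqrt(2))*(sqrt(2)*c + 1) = sqrt(2)*c^4 - 4*sqrt(2)*c^3 - 3*c^3 - 8*sqrt(2)*c^2 + 12*c^2 - 6*c + 32*sqrt(2)*c + 24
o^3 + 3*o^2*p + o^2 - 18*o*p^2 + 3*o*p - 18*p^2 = (o + 1)*(o - 3*p)*(o + 6*p)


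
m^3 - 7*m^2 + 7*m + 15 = (m - 5)*(m - 3)*(m + 1)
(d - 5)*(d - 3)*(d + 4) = d^3 - 4*d^2 - 17*d + 60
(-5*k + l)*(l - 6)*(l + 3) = -5*k*l^2 + 15*k*l + 90*k + l^3 - 3*l^2 - 18*l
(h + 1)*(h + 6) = h^2 + 7*h + 6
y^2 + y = y*(y + 1)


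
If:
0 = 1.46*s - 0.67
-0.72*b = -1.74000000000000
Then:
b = 2.42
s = 0.46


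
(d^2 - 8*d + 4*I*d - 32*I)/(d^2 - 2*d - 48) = (d + 4*I)/(d + 6)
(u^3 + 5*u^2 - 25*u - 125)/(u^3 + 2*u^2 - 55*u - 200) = (u - 5)/(u - 8)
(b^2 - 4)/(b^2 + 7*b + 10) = (b - 2)/(b + 5)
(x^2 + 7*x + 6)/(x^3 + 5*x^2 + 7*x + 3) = (x + 6)/(x^2 + 4*x + 3)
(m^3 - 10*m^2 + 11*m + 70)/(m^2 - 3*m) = (m^3 - 10*m^2 + 11*m + 70)/(m*(m - 3))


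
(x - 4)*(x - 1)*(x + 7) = x^3 + 2*x^2 - 31*x + 28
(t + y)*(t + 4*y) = t^2 + 5*t*y + 4*y^2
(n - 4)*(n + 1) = n^2 - 3*n - 4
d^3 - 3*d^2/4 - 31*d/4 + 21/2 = (d - 2)*(d - 7/4)*(d + 3)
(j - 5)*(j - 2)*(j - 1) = j^3 - 8*j^2 + 17*j - 10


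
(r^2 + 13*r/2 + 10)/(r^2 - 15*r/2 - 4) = (2*r^2 + 13*r + 20)/(2*r^2 - 15*r - 8)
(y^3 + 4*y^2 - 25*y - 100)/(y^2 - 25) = y + 4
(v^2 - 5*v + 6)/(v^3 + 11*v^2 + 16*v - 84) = (v - 3)/(v^2 + 13*v + 42)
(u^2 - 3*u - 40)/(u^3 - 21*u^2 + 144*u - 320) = (u + 5)/(u^2 - 13*u + 40)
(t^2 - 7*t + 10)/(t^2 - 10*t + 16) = (t - 5)/(t - 8)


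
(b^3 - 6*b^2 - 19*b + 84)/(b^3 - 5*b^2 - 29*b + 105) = (b + 4)/(b + 5)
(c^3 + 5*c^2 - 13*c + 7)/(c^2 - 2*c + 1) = c + 7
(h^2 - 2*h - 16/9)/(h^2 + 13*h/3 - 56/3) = (h + 2/3)/(h + 7)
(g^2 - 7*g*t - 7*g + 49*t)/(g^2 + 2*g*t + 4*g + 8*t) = (g^2 - 7*g*t - 7*g + 49*t)/(g^2 + 2*g*t + 4*g + 8*t)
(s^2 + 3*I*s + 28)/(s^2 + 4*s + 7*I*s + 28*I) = (s - 4*I)/(s + 4)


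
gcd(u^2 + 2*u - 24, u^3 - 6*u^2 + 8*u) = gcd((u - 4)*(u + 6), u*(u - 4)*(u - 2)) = u - 4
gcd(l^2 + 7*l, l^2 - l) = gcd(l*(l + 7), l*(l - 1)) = l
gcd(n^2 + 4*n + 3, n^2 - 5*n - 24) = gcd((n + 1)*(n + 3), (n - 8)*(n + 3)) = n + 3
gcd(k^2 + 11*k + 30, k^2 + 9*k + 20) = k + 5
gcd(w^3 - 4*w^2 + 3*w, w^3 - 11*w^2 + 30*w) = w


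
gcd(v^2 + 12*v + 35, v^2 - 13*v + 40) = 1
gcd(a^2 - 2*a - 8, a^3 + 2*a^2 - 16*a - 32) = a^2 - 2*a - 8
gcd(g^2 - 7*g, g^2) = g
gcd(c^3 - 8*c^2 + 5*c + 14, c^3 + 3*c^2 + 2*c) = c + 1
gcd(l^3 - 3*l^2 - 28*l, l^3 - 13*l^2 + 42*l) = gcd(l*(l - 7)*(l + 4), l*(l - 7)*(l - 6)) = l^2 - 7*l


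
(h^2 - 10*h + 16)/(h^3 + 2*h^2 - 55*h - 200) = (h - 2)/(h^2 + 10*h + 25)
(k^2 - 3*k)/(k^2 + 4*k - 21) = k/(k + 7)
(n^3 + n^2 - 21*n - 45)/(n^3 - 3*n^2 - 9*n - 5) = (n^2 + 6*n + 9)/(n^2 + 2*n + 1)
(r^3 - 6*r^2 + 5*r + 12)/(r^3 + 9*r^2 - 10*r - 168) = (r^2 - 2*r - 3)/(r^2 + 13*r + 42)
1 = 1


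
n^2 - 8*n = n*(n - 8)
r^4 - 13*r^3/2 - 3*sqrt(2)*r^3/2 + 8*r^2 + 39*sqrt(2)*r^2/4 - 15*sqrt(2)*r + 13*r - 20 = (r - 4)*(r - 5/2)*(r - 2*sqrt(2))*(r + sqrt(2)/2)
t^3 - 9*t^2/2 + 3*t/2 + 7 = (t - 7/2)*(t - 2)*(t + 1)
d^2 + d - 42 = (d - 6)*(d + 7)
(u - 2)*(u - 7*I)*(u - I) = u^3 - 2*u^2 - 8*I*u^2 - 7*u + 16*I*u + 14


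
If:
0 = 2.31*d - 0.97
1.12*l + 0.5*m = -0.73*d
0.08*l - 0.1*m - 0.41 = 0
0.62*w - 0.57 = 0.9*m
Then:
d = 0.42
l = 1.15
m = -3.18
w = -3.70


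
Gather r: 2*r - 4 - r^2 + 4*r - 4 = -r^2 + 6*r - 8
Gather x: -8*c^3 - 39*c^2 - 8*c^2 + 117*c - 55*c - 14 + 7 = -8*c^3 - 47*c^2 + 62*c - 7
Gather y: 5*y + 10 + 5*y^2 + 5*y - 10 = 5*y^2 + 10*y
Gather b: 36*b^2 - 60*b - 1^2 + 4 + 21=36*b^2 - 60*b + 24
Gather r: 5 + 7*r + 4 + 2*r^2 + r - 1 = 2*r^2 + 8*r + 8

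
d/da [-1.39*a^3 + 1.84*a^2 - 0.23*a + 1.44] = -4.17*a^2 + 3.68*a - 0.23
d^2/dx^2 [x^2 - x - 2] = 2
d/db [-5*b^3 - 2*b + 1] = -15*b^2 - 2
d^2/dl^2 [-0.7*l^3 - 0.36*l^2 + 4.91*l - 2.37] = -4.2*l - 0.72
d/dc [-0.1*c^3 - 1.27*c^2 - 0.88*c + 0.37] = -0.3*c^2 - 2.54*c - 0.88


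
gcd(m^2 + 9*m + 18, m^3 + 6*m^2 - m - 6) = m + 6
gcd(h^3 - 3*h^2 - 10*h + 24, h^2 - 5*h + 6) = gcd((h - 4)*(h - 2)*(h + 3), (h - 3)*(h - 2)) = h - 2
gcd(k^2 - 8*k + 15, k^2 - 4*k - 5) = k - 5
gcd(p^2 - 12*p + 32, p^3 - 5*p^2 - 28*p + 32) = p - 8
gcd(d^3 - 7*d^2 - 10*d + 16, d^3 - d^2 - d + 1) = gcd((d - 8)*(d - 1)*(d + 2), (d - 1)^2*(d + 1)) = d - 1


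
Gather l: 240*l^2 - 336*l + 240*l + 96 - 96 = 240*l^2 - 96*l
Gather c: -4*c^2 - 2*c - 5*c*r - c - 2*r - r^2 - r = -4*c^2 + c*(-5*r - 3) - r^2 - 3*r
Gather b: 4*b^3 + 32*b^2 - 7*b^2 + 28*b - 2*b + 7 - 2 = 4*b^3 + 25*b^2 + 26*b + 5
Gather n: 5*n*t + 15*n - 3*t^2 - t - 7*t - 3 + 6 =n*(5*t + 15) - 3*t^2 - 8*t + 3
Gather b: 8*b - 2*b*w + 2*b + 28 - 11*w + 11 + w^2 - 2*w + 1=b*(10 - 2*w) + w^2 - 13*w + 40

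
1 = 1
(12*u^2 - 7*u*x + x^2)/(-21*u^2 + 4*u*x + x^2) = (-4*u + x)/(7*u + x)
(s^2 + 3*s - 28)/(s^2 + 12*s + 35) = (s - 4)/(s + 5)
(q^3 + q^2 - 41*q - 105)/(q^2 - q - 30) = (q^2 - 4*q - 21)/(q - 6)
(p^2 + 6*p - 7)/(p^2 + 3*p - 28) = (p - 1)/(p - 4)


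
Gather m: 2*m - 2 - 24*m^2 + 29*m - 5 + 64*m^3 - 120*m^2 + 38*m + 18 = 64*m^3 - 144*m^2 + 69*m + 11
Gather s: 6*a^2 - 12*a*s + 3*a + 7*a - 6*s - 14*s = 6*a^2 + 10*a + s*(-12*a - 20)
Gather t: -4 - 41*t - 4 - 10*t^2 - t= -10*t^2 - 42*t - 8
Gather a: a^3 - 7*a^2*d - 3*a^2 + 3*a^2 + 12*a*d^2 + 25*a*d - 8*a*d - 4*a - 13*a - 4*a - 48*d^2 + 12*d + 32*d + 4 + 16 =a^3 - 7*a^2*d + a*(12*d^2 + 17*d - 21) - 48*d^2 + 44*d + 20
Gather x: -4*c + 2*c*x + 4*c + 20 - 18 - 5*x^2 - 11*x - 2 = -5*x^2 + x*(2*c - 11)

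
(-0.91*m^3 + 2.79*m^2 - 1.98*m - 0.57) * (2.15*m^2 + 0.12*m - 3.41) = -1.9565*m^5 + 5.8893*m^4 - 0.819099999999999*m^3 - 10.977*m^2 + 6.6834*m + 1.9437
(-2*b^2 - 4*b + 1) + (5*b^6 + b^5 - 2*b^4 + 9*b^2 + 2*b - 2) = 5*b^6 + b^5 - 2*b^4 + 7*b^2 - 2*b - 1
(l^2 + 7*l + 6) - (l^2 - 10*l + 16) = 17*l - 10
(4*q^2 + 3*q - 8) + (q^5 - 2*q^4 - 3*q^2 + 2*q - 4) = q^5 - 2*q^4 + q^2 + 5*q - 12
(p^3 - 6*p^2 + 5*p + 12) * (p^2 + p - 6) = p^5 - 5*p^4 - 7*p^3 + 53*p^2 - 18*p - 72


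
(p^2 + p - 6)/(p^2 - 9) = (p - 2)/(p - 3)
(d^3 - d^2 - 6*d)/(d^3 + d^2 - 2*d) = (d - 3)/(d - 1)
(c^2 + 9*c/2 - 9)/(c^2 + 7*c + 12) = (c^2 + 9*c/2 - 9)/(c^2 + 7*c + 12)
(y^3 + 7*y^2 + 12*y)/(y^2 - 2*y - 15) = y*(y + 4)/(y - 5)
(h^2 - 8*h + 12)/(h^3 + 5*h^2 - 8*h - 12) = (h - 6)/(h^2 + 7*h + 6)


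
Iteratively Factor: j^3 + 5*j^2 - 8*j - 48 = (j - 3)*(j^2 + 8*j + 16) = (j - 3)*(j + 4)*(j + 4)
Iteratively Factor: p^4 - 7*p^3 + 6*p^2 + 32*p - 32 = (p - 4)*(p^3 - 3*p^2 - 6*p + 8) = (p - 4)*(p - 1)*(p^2 - 2*p - 8) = (p - 4)^2*(p - 1)*(p + 2)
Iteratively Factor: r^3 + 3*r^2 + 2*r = (r)*(r^2 + 3*r + 2) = r*(r + 1)*(r + 2)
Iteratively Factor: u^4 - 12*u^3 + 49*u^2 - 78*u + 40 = (u - 5)*(u^3 - 7*u^2 + 14*u - 8) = (u - 5)*(u - 1)*(u^2 - 6*u + 8) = (u - 5)*(u - 2)*(u - 1)*(u - 4)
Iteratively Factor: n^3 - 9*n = (n - 3)*(n^2 + 3*n) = (n - 3)*(n + 3)*(n)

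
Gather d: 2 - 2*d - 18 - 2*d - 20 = -4*d - 36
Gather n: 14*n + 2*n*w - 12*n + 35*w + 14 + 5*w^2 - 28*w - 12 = n*(2*w + 2) + 5*w^2 + 7*w + 2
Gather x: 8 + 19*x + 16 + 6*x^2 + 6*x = 6*x^2 + 25*x + 24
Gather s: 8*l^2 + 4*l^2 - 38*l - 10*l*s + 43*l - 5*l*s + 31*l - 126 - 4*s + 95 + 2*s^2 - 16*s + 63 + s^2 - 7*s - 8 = 12*l^2 + 36*l + 3*s^2 + s*(-15*l - 27) + 24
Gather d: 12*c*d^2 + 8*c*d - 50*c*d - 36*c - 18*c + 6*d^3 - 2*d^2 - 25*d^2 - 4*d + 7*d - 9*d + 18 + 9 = -54*c + 6*d^3 + d^2*(12*c - 27) + d*(-42*c - 6) + 27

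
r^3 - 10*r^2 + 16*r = r*(r - 8)*(r - 2)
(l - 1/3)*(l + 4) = l^2 + 11*l/3 - 4/3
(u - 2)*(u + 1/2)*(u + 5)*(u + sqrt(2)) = u^4 + sqrt(2)*u^3 + 7*u^3/2 - 17*u^2/2 + 7*sqrt(2)*u^2/2 - 17*sqrt(2)*u/2 - 5*u - 5*sqrt(2)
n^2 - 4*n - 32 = (n - 8)*(n + 4)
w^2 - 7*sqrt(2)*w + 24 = (w - 4*sqrt(2))*(w - 3*sqrt(2))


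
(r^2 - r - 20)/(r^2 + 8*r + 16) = (r - 5)/(r + 4)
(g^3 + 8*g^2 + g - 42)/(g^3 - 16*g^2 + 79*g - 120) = (g^3 + 8*g^2 + g - 42)/(g^3 - 16*g^2 + 79*g - 120)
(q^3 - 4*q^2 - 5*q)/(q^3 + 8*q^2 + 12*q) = (q^2 - 4*q - 5)/(q^2 + 8*q + 12)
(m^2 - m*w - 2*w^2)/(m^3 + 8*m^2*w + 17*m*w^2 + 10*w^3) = (m - 2*w)/(m^2 + 7*m*w + 10*w^2)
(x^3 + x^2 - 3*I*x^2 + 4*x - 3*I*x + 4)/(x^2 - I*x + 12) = (x^2 + x*(1 + I) + I)/(x + 3*I)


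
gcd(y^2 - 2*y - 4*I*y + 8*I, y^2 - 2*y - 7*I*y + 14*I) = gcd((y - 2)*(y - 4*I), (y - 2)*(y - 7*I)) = y - 2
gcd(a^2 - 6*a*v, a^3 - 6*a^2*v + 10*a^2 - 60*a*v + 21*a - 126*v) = -a + 6*v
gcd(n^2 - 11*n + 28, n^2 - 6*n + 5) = 1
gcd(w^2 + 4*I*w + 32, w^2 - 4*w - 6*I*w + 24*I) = 1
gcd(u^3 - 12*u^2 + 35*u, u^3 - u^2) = u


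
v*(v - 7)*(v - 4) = v^3 - 11*v^2 + 28*v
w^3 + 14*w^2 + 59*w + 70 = (w + 2)*(w + 5)*(w + 7)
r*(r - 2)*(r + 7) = r^3 + 5*r^2 - 14*r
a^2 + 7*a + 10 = (a + 2)*(a + 5)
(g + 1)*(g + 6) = g^2 + 7*g + 6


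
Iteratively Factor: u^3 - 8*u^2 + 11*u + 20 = (u + 1)*(u^2 - 9*u + 20) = (u - 4)*(u + 1)*(u - 5)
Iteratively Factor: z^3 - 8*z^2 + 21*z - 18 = (z - 3)*(z^2 - 5*z + 6) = (z - 3)*(z - 2)*(z - 3)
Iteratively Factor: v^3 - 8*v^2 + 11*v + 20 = (v - 4)*(v^2 - 4*v - 5) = (v - 4)*(v + 1)*(v - 5)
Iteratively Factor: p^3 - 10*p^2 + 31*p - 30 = (p - 2)*(p^2 - 8*p + 15) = (p - 5)*(p - 2)*(p - 3)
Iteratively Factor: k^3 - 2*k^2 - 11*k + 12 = (k - 1)*(k^2 - k - 12) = (k - 1)*(k + 3)*(k - 4)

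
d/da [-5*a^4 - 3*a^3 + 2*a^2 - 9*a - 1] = -20*a^3 - 9*a^2 + 4*a - 9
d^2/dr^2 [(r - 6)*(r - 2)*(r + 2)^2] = 12*r^2 - 24*r - 32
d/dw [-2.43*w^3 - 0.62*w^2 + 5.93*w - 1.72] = -7.29*w^2 - 1.24*w + 5.93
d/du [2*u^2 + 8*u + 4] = 4*u + 8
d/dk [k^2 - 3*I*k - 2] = 2*k - 3*I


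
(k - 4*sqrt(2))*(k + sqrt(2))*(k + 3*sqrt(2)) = k^3 - 26*k - 24*sqrt(2)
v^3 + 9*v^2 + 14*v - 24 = (v - 1)*(v + 4)*(v + 6)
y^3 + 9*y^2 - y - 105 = (y - 3)*(y + 5)*(y + 7)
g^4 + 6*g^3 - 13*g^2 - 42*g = g*(g - 3)*(g + 2)*(g + 7)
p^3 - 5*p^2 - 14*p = p*(p - 7)*(p + 2)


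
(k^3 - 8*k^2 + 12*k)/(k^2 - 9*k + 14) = k*(k - 6)/(k - 7)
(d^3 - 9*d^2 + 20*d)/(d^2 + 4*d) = (d^2 - 9*d + 20)/(d + 4)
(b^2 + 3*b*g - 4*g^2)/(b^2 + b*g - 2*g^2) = (b + 4*g)/(b + 2*g)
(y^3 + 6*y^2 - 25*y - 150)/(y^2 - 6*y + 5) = (y^2 + 11*y + 30)/(y - 1)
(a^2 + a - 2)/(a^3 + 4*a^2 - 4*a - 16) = (a - 1)/(a^2 + 2*a - 8)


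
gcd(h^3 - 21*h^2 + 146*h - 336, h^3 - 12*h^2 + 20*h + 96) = h^2 - 14*h + 48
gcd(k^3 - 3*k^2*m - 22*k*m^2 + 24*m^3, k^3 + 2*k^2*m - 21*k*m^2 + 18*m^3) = k - m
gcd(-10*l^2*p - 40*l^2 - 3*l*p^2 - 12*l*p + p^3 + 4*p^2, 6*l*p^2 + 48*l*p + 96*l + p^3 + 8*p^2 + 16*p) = p + 4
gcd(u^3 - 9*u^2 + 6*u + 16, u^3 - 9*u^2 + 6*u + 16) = u^3 - 9*u^2 + 6*u + 16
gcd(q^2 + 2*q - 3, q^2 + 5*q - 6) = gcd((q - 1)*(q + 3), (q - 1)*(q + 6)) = q - 1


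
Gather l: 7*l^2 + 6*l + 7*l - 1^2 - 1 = 7*l^2 + 13*l - 2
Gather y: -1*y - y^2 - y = -y^2 - 2*y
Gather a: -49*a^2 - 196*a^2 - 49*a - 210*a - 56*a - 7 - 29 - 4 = -245*a^2 - 315*a - 40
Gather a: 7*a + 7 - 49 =7*a - 42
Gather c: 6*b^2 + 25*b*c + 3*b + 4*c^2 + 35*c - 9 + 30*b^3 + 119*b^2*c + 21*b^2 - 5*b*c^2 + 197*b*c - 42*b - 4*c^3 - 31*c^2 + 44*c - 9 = 30*b^3 + 27*b^2 - 39*b - 4*c^3 + c^2*(-5*b - 27) + c*(119*b^2 + 222*b + 79) - 18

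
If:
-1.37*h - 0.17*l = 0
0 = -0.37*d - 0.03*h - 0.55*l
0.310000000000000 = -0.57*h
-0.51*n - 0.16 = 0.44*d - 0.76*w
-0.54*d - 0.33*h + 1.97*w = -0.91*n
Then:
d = -6.47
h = -0.54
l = 4.38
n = 1.47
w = -2.55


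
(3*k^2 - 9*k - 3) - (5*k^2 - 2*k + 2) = -2*k^2 - 7*k - 5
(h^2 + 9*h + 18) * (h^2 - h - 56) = h^4 + 8*h^3 - 47*h^2 - 522*h - 1008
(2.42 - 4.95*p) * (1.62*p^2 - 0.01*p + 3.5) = -8.019*p^3 + 3.9699*p^2 - 17.3492*p + 8.47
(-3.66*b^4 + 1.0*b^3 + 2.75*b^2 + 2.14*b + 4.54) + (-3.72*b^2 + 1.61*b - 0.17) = -3.66*b^4 + 1.0*b^3 - 0.97*b^2 + 3.75*b + 4.37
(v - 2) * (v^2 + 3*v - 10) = v^3 + v^2 - 16*v + 20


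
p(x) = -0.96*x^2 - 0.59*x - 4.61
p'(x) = -1.92*x - 0.59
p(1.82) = -8.86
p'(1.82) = -4.08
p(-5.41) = -29.52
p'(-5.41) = 9.80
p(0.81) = -5.72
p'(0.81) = -2.15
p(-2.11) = -7.64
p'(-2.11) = 3.46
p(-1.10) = -5.12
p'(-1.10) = 1.52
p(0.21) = -4.78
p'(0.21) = -0.99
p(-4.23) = -19.29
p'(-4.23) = 7.53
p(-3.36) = -13.47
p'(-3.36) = 5.86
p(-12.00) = -135.77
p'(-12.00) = 22.45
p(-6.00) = -35.63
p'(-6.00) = 10.93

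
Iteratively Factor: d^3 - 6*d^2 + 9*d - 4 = (d - 1)*(d^2 - 5*d + 4) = (d - 4)*(d - 1)*(d - 1)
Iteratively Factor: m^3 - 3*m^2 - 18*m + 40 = (m - 2)*(m^2 - m - 20) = (m - 2)*(m + 4)*(m - 5)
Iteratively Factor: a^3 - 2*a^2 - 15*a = (a)*(a^2 - 2*a - 15) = a*(a + 3)*(a - 5)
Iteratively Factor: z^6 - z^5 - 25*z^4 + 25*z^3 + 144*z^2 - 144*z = (z - 4)*(z^5 + 3*z^4 - 13*z^3 - 27*z^2 + 36*z) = z*(z - 4)*(z^4 + 3*z^3 - 13*z^2 - 27*z + 36) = z*(z - 4)*(z - 1)*(z^3 + 4*z^2 - 9*z - 36) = z*(z - 4)*(z - 1)*(z + 4)*(z^2 - 9) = z*(z - 4)*(z - 1)*(z + 3)*(z + 4)*(z - 3)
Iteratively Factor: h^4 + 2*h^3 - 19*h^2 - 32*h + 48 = (h - 4)*(h^3 + 6*h^2 + 5*h - 12) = (h - 4)*(h + 3)*(h^2 + 3*h - 4) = (h - 4)*(h + 3)*(h + 4)*(h - 1)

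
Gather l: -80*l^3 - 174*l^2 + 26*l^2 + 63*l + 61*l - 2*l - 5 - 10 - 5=-80*l^3 - 148*l^2 + 122*l - 20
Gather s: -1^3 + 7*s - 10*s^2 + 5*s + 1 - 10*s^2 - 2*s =-20*s^2 + 10*s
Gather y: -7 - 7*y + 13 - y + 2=8 - 8*y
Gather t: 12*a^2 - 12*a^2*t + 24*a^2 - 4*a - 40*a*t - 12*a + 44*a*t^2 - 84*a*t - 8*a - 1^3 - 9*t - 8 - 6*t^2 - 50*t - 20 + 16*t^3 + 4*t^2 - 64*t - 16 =36*a^2 - 24*a + 16*t^3 + t^2*(44*a - 2) + t*(-12*a^2 - 124*a - 123) - 45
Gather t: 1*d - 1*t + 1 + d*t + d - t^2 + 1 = 2*d - t^2 + t*(d - 1) + 2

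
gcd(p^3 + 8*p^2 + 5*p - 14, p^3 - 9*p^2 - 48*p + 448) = p + 7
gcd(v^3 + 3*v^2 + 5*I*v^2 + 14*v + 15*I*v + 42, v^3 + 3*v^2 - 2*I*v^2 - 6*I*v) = v^2 + v*(3 - 2*I) - 6*I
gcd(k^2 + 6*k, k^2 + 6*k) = k^2 + 6*k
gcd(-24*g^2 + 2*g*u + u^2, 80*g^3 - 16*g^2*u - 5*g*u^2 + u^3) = -4*g + u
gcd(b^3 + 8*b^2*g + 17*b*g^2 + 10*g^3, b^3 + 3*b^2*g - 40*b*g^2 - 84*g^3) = b + 2*g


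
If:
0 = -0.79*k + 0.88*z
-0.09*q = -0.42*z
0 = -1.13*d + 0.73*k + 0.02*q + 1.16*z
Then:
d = 1.82875919495164*z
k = 1.11392405063291*z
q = 4.66666666666667*z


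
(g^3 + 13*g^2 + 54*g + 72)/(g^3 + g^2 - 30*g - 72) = (g + 6)/(g - 6)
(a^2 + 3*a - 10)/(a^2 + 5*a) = (a - 2)/a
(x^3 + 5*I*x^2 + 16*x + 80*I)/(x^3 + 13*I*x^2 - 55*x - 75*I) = (x^2 + 16)/(x^2 + 8*I*x - 15)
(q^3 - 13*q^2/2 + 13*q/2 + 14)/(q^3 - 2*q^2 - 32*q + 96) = (2*q^2 - 5*q - 7)/(2*(q^2 + 2*q - 24))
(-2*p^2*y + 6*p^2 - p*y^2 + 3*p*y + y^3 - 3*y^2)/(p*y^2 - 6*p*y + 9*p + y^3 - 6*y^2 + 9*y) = (-2*p + y)/(y - 3)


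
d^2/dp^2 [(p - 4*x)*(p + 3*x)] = 2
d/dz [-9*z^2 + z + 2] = 1 - 18*z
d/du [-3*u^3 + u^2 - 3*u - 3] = -9*u^2 + 2*u - 3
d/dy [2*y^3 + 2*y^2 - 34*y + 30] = 6*y^2 + 4*y - 34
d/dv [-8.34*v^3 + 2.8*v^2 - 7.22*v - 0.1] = -25.02*v^2 + 5.6*v - 7.22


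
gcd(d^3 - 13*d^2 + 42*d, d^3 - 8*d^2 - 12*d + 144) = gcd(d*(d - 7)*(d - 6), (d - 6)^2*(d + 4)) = d - 6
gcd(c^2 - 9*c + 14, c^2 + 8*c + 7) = 1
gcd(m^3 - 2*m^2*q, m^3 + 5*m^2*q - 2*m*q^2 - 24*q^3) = -m + 2*q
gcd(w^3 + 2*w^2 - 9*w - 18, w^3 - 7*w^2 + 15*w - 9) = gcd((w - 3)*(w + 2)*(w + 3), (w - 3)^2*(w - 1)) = w - 3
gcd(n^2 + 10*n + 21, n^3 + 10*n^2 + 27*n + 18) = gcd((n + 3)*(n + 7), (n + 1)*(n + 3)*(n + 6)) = n + 3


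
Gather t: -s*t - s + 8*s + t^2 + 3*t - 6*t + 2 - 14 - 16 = 7*s + t^2 + t*(-s - 3) - 28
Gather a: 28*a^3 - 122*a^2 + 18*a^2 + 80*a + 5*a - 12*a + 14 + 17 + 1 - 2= 28*a^3 - 104*a^2 + 73*a + 30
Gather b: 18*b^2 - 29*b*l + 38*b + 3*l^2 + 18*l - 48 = 18*b^2 + b*(38 - 29*l) + 3*l^2 + 18*l - 48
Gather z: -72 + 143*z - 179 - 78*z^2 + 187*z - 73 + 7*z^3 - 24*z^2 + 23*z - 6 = 7*z^3 - 102*z^2 + 353*z - 330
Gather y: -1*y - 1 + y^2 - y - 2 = y^2 - 2*y - 3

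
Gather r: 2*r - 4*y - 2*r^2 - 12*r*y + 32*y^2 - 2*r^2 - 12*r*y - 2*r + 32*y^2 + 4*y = -4*r^2 - 24*r*y + 64*y^2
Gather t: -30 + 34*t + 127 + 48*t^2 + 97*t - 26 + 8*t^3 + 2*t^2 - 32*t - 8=8*t^3 + 50*t^2 + 99*t + 63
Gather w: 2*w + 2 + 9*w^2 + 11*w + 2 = 9*w^2 + 13*w + 4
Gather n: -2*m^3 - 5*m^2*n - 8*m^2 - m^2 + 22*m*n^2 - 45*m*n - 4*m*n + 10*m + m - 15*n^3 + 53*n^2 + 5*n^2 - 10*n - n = -2*m^3 - 9*m^2 + 11*m - 15*n^3 + n^2*(22*m + 58) + n*(-5*m^2 - 49*m - 11)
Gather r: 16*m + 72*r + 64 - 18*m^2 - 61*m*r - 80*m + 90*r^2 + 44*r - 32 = -18*m^2 - 64*m + 90*r^2 + r*(116 - 61*m) + 32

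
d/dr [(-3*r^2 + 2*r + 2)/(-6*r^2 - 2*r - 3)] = 2*(9*r^2 + 21*r - 1)/(36*r^4 + 24*r^3 + 40*r^2 + 12*r + 9)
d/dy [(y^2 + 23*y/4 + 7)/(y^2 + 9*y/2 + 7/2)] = (-10*y^2 - 56*y - 91)/(2*(4*y^4 + 36*y^3 + 109*y^2 + 126*y + 49))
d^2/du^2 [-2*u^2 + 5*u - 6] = -4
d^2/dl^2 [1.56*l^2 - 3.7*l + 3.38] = 3.12000000000000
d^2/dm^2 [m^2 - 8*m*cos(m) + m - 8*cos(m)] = 8*m*cos(m) + 16*sin(m) + 8*cos(m) + 2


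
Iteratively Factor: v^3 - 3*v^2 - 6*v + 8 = (v - 4)*(v^2 + v - 2) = (v - 4)*(v + 2)*(v - 1)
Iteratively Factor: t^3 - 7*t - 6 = (t - 3)*(t^2 + 3*t + 2) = (t - 3)*(t + 2)*(t + 1)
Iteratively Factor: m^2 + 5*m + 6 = (m + 3)*(m + 2)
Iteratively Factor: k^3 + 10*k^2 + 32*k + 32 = (k + 4)*(k^2 + 6*k + 8) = (k + 2)*(k + 4)*(k + 4)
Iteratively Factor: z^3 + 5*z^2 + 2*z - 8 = (z + 4)*(z^2 + z - 2) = (z + 2)*(z + 4)*(z - 1)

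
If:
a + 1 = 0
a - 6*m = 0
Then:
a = -1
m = -1/6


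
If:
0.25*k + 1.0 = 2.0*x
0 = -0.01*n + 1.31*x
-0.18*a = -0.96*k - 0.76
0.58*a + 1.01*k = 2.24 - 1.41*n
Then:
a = -13.93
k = -3.40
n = 9.76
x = 0.07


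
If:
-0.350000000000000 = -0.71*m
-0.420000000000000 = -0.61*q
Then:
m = 0.49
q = 0.69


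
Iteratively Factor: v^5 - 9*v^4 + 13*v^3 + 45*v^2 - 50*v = (v - 5)*(v^4 - 4*v^3 - 7*v^2 + 10*v) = (v - 5)*(v + 2)*(v^3 - 6*v^2 + 5*v) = v*(v - 5)*(v + 2)*(v^2 - 6*v + 5) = v*(v - 5)*(v - 1)*(v + 2)*(v - 5)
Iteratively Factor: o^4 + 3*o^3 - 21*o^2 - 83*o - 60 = (o + 4)*(o^3 - o^2 - 17*o - 15) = (o - 5)*(o + 4)*(o^2 + 4*o + 3) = (o - 5)*(o + 3)*(o + 4)*(o + 1)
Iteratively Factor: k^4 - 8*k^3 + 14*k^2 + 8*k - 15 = (k - 3)*(k^3 - 5*k^2 - k + 5) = (k - 3)*(k + 1)*(k^2 - 6*k + 5) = (k - 5)*(k - 3)*(k + 1)*(k - 1)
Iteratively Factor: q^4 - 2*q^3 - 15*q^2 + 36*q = (q)*(q^3 - 2*q^2 - 15*q + 36) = q*(q - 3)*(q^2 + q - 12) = q*(q - 3)^2*(q + 4)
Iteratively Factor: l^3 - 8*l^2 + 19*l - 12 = (l - 1)*(l^2 - 7*l + 12) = (l - 3)*(l - 1)*(l - 4)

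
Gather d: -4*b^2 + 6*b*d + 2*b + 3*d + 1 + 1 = -4*b^2 + 2*b + d*(6*b + 3) + 2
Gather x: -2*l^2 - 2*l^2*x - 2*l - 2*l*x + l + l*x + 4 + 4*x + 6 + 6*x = -2*l^2 - l + x*(-2*l^2 - l + 10) + 10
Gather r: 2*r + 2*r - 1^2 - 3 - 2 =4*r - 6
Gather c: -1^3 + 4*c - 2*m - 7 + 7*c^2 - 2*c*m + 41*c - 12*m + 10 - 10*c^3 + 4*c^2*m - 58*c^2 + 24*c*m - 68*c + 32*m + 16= -10*c^3 + c^2*(4*m - 51) + c*(22*m - 23) + 18*m + 18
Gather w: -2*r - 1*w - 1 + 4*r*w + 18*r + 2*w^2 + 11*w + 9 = 16*r + 2*w^2 + w*(4*r + 10) + 8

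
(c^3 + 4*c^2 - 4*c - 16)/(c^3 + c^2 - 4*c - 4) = (c + 4)/(c + 1)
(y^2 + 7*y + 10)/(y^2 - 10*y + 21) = (y^2 + 7*y + 10)/(y^2 - 10*y + 21)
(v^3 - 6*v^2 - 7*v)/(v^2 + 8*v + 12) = v*(v^2 - 6*v - 7)/(v^2 + 8*v + 12)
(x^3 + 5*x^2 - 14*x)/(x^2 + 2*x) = (x^2 + 5*x - 14)/(x + 2)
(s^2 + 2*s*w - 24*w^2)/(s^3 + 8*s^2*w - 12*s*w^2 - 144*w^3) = 1/(s + 6*w)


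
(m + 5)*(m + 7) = m^2 + 12*m + 35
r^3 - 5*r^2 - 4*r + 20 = (r - 5)*(r - 2)*(r + 2)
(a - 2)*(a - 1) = a^2 - 3*a + 2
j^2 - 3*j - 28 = (j - 7)*(j + 4)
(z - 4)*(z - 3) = z^2 - 7*z + 12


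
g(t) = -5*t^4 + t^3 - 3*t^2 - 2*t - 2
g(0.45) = -3.62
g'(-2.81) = 482.31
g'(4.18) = -1435.36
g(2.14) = -115.08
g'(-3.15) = 671.78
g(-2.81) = -354.00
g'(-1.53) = 85.83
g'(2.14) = -197.11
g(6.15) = -7047.87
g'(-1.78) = 130.98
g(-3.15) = -549.00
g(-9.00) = -33761.00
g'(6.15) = -4577.60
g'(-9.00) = 14875.00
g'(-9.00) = 14875.00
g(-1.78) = -63.78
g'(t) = -20*t^3 + 3*t^2 - 6*t - 2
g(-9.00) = -33761.00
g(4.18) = -1516.17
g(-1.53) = -36.94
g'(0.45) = -5.92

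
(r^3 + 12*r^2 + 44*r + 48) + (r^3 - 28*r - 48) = 2*r^3 + 12*r^2 + 16*r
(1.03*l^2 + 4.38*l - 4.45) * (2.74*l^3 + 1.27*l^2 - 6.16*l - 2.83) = 2.8222*l^5 + 13.3093*l^4 - 12.9752*l^3 - 35.5472*l^2 + 15.0166*l + 12.5935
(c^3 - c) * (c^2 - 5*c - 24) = c^5 - 5*c^4 - 25*c^3 + 5*c^2 + 24*c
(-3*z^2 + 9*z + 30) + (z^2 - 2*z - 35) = -2*z^2 + 7*z - 5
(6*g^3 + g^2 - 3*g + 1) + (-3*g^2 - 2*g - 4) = 6*g^3 - 2*g^2 - 5*g - 3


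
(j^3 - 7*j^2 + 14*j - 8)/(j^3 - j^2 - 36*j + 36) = (j^2 - 6*j + 8)/(j^2 - 36)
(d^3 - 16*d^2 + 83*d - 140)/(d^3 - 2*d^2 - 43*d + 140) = (d - 7)/(d + 7)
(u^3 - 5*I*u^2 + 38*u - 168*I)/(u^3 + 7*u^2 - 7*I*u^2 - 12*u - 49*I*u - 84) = (u^2 - I*u + 42)/(u^2 + u*(7 - 3*I) - 21*I)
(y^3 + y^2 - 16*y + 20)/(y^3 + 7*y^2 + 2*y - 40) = (y - 2)/(y + 4)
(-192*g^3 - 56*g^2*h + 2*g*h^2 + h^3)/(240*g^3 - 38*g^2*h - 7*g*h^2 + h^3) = (-4*g - h)/(5*g - h)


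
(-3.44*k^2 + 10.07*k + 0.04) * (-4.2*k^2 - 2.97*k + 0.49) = 14.448*k^4 - 32.0772*k^3 - 31.7615*k^2 + 4.8155*k + 0.0196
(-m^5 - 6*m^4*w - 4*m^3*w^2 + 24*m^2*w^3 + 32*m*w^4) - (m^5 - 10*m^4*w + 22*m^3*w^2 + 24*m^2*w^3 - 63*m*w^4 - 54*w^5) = -2*m^5 + 4*m^4*w - 26*m^3*w^2 + 95*m*w^4 + 54*w^5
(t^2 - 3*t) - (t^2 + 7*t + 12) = -10*t - 12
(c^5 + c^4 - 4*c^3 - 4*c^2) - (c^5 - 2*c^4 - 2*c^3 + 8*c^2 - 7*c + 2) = 3*c^4 - 2*c^3 - 12*c^2 + 7*c - 2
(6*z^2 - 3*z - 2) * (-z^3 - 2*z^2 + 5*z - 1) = -6*z^5 - 9*z^4 + 38*z^3 - 17*z^2 - 7*z + 2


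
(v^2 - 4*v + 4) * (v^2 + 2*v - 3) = v^4 - 2*v^3 - 7*v^2 + 20*v - 12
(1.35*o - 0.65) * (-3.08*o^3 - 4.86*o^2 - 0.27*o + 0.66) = -4.158*o^4 - 4.559*o^3 + 2.7945*o^2 + 1.0665*o - 0.429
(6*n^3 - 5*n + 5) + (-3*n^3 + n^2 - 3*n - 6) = 3*n^3 + n^2 - 8*n - 1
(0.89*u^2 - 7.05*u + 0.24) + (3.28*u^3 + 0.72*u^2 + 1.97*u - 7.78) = 3.28*u^3 + 1.61*u^2 - 5.08*u - 7.54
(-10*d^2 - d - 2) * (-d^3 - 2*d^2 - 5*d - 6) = 10*d^5 + 21*d^4 + 54*d^3 + 69*d^2 + 16*d + 12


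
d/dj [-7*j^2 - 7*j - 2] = -14*j - 7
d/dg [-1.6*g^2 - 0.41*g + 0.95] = -3.2*g - 0.41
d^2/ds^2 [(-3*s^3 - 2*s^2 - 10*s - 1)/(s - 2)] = 2*(-3*s^3 + 18*s^2 - 36*s - 29)/(s^3 - 6*s^2 + 12*s - 8)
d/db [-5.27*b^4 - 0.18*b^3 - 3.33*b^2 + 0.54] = b*(-21.08*b^2 - 0.54*b - 6.66)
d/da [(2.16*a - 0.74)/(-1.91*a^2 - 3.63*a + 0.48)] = (4.1256*a^2 - 2.8268*a - 1.6494)/(3.6481*a^4 + 13.8666*a^3 + 11.3433*a^2 - 3.4848*a + 0.2304)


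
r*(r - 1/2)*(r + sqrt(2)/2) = r^3 - r^2/2 + sqrt(2)*r^2/2 - sqrt(2)*r/4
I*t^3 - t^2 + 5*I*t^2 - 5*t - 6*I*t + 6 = (t + 6)*(t + I)*(I*t - I)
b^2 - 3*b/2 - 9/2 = (b - 3)*(b + 3/2)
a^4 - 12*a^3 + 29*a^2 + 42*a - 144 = (a - 8)*(a - 3)^2*(a + 2)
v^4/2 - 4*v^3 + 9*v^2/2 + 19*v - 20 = (v/2 + 1)*(v - 5)*(v - 4)*(v - 1)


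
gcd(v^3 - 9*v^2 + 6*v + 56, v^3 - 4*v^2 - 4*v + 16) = v^2 - 2*v - 8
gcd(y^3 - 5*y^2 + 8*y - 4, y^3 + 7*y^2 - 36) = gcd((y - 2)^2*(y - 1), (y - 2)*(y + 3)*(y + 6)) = y - 2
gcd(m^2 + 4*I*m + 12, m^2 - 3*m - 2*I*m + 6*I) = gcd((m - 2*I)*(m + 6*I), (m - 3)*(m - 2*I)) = m - 2*I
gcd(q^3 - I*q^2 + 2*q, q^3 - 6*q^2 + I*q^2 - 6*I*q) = q^2 + I*q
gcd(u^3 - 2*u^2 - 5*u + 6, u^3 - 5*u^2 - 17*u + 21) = u - 1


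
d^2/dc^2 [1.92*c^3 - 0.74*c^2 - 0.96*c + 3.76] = 11.52*c - 1.48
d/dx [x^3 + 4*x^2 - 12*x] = 3*x^2 + 8*x - 12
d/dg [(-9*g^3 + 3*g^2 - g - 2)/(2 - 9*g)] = (162*g^3 - 81*g^2 + 12*g - 20)/(81*g^2 - 36*g + 4)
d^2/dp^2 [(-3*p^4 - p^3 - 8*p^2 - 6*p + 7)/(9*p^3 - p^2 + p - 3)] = 2*(-633*p^6 - 1665*p^5 + 3582*p^4 - 1902*p^3 - 843*p^2 + 573*p - 104)/(729*p^9 - 243*p^8 + 270*p^7 - 784*p^6 + 192*p^5 - 174*p^4 + 262*p^3 - 36*p^2 + 27*p - 27)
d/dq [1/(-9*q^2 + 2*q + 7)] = 2*(9*q - 1)/(-9*q^2 + 2*q + 7)^2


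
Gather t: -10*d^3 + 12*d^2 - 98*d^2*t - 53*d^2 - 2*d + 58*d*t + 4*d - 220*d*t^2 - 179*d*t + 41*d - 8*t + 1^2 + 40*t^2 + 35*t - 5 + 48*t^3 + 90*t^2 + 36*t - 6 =-10*d^3 - 41*d^2 + 43*d + 48*t^3 + t^2*(130 - 220*d) + t*(-98*d^2 - 121*d + 63) - 10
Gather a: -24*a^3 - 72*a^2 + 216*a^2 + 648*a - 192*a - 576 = -24*a^3 + 144*a^2 + 456*a - 576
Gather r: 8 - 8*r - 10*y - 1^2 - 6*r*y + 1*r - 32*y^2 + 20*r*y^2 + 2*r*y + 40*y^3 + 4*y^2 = r*(20*y^2 - 4*y - 7) + 40*y^3 - 28*y^2 - 10*y + 7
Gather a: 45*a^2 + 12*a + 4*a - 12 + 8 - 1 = 45*a^2 + 16*a - 5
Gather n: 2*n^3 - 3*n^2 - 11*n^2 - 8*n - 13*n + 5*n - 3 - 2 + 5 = 2*n^3 - 14*n^2 - 16*n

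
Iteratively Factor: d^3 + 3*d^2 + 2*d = (d + 1)*(d^2 + 2*d) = (d + 1)*(d + 2)*(d)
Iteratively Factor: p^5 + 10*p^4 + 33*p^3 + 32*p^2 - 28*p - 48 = (p + 2)*(p^4 + 8*p^3 + 17*p^2 - 2*p - 24) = (p + 2)*(p + 4)*(p^3 + 4*p^2 + p - 6) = (p + 2)^2*(p + 4)*(p^2 + 2*p - 3) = (p - 1)*(p + 2)^2*(p + 4)*(p + 3)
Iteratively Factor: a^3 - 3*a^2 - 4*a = (a - 4)*(a^2 + a) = a*(a - 4)*(a + 1)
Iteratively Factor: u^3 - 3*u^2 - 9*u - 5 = (u - 5)*(u^2 + 2*u + 1) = (u - 5)*(u + 1)*(u + 1)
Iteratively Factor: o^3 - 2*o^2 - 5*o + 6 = (o + 2)*(o^2 - 4*o + 3) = (o - 1)*(o + 2)*(o - 3)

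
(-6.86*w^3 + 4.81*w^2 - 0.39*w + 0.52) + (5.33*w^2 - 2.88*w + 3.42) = -6.86*w^3 + 10.14*w^2 - 3.27*w + 3.94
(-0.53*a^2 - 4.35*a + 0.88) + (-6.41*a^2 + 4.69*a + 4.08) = -6.94*a^2 + 0.340000000000001*a + 4.96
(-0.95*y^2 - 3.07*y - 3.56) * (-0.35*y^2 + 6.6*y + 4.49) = 0.3325*y^4 - 5.1955*y^3 - 23.2815*y^2 - 37.2803*y - 15.9844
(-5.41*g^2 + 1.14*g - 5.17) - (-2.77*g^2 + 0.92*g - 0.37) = -2.64*g^2 + 0.22*g - 4.8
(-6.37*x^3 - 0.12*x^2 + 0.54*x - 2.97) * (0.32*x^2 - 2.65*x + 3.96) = -2.0384*x^5 + 16.8421*x^4 - 24.7344*x^3 - 2.8566*x^2 + 10.0089*x - 11.7612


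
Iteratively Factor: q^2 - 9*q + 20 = (q - 4)*(q - 5)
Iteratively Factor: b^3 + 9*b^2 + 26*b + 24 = (b + 2)*(b^2 + 7*b + 12) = (b + 2)*(b + 3)*(b + 4)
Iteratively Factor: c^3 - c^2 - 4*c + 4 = (c + 2)*(c^2 - 3*c + 2) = (c - 2)*(c + 2)*(c - 1)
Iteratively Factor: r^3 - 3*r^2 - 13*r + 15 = (r + 3)*(r^2 - 6*r + 5) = (r - 1)*(r + 3)*(r - 5)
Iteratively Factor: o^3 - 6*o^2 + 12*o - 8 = (o - 2)*(o^2 - 4*o + 4) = (o - 2)^2*(o - 2)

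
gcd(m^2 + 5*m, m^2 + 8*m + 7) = 1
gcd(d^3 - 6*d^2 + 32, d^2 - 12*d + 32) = d - 4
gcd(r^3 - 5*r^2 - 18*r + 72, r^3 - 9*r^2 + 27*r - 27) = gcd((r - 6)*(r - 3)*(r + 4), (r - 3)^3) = r - 3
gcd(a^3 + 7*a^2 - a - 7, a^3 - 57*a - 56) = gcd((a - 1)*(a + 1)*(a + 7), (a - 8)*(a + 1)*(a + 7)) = a^2 + 8*a + 7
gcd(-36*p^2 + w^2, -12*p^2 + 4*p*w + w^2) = 6*p + w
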